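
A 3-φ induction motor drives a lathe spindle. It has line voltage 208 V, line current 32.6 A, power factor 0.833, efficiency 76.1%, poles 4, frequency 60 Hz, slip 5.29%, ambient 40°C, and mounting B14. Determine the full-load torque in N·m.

P_in = √3·V·I·cosφ = 1.732 × 208 × 32.6 × 0.833 = 9783 W
P_out = η·P_in = 0.761 × 9783 = 7445 W
n_s = 120×60/4 = 1800 rpm; n = 1800×(1−0.0529) = 1705 rpm
ω = 2π×1705/60 = 178.5 rad/s
τ = P_out/ω = 7445/178.5 = 41.7 N·m

41.7 N·m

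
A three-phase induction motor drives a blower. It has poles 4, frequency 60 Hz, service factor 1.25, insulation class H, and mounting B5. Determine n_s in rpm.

1800 rpm

n_s = 120f/p = 120×60/4 = 1800 rpm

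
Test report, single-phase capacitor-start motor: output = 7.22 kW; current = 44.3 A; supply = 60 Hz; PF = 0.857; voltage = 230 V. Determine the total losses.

1510 W

P_in = V·I·cosφ = 230×44.3×0.857 = 8732 W
P_out = 7220 W
Losses = P_in − P_out = 8732 − 7220 = 1512 W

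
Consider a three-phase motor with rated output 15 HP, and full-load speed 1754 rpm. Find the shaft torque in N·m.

P_out = 15 × 746 = 11190 W
ω = 2π × 1754/60 = 183.7 rad/s
τ = P_out/ω = 11190/183.7 = 60.9 N·m

60.9 N·m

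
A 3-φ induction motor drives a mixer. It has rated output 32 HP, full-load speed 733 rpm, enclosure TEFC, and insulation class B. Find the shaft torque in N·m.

311 N·m

P_out = 32 × 746 = 23872 W
ω = 2π × 733/60 = 76.76 rad/s
τ = P_out/ω = 23872/76.76 = 311 N·m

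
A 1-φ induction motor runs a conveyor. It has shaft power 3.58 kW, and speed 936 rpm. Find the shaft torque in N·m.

ω = 2π × 936/60 = 98.02 rad/s
τ = P/ω = 3580/98.02 = 36.5 N·m

36.5 N·m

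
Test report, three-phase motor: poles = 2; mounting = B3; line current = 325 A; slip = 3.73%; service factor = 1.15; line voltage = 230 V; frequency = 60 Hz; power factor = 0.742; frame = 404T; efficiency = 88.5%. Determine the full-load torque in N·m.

234 N·m

P_in = √3·V·I·cosφ = 1.732 × 230 × 325 × 0.742 = 96065 W
P_out = η·P_in = 0.885 × 96065 = 85018 W
n_s = 120×60/2 = 3600 rpm; n = 3600×(1−0.0373) = 3466 rpm
ω = 2π×3466/60 = 363 rad/s
τ = P_out/ω = 85018/363 = 234 N·m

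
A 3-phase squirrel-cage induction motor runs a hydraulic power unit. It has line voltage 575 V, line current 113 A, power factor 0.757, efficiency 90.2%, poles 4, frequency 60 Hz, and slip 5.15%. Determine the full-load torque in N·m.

P_in = √3·V·I·cosφ = 1.732 × 575 × 113 × 0.757 = 85190 W
P_out = η·P_in = 0.902 × 85190 = 76841 W
n_s = 120×60/4 = 1800 rpm; n = 1800×(1−0.0515) = 1707 rpm
ω = 2π×1707/60 = 178.8 rad/s
τ = P_out/ω = 76841/178.8 = 430 N·m

430 N·m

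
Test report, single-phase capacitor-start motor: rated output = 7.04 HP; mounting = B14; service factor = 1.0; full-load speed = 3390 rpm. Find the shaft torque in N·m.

14.8 N·m

P_out = 7.04 × 746 = 5252 W
ω = 2π × 3390/60 = 355 rad/s
τ = P_out/ω = 5252/355 = 14.8 N·m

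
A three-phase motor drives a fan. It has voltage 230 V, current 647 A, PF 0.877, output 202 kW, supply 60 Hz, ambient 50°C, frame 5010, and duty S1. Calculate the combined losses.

24000 W

P_in = √3·V·I·cosφ = 1.732×230×647×0.877 = 226037 W
P_out = 202000 W
Losses = P_in − P_out = 226037 − 202000 = 24037 W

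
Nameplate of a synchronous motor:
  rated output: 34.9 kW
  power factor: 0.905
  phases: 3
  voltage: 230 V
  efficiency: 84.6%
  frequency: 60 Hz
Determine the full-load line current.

P_out = 34.9 kW = 34900 W
P_in = P_out / η = 34900 / 0.846 = 41253 W
I_L = P_in / (√3·V_L·cosφ) = 41253 / (1.732 × 230 × 0.905) = 114 A

114 A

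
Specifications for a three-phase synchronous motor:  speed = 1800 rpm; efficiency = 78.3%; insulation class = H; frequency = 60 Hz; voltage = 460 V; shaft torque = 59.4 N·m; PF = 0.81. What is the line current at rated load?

22.2 A

ω = 2π×1800/60 = 188.5 rad/s; P_out = τω = 59.4 × 188.5 = 11197 W
P_in = P_out / η = 11197 / 0.783 = 14300 W
I_L = P_in / (√3·V_L·cosφ) = 14300 / (1.732 × 460 × 0.81) = 22.2 A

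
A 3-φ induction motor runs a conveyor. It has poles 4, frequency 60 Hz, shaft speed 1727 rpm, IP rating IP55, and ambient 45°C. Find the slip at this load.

4.1 %

n_s = 120f/p = 120×60/4 = 1800 rpm
s = (n_s − n)/n_s = (1800 − 1727)/1800 = 0.0406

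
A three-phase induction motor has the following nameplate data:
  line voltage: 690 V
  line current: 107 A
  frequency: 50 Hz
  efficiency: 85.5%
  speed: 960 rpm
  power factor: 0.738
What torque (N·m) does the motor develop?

P_in = √3·V·I·cosφ = 1.732 × 690 × 107 × 0.738 = 94371 W
P_out = η·P_in = 0.855 × 94371 = 80687 W
n = 960 rpm
ω = 2π×960/60 = 100.5 rad/s
τ = P_out/ω = 80687/100.5 = 803 N·m

803 N·m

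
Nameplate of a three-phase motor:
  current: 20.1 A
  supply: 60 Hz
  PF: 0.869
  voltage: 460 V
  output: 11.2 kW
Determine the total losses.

P_in = √3·V·I·cosφ = 1.732×460×20.1×0.869 = 13916 W
P_out = 11200 W
Losses = P_in − P_out = 13916 − 11200 = 2716 W

2720 W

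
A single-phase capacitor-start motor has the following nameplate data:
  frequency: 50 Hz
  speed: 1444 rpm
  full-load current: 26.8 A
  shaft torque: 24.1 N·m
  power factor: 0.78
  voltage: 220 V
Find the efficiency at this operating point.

79.2 %

ω = 2π × 1444/60 = 151.2 rad/s; P_out = τω = 24.1 × 151.2 = 3644 W
P_in = V·I·cosφ = 220 × 26.8 × 0.78 = 4599 W
η = P_out / P_in = 3644 / 4599 = 0.792 = 79.2%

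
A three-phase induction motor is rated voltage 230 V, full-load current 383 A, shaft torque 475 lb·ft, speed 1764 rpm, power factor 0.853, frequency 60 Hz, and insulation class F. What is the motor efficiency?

τ = 475 lb·ft × 1.356 = 644.1 N·m
ω = 2π × 1764/60 = 184.7 rad/s; P_out = τω = 644.1 × 184.7 = 118965 W
P_in = √3·V_L·I_L·cosφ = 1.732 × 230 × 383 × 0.853 = 130144 W
η = P_out / P_in = 118965 / 130144 = 0.914 = 91.4%

91.4 %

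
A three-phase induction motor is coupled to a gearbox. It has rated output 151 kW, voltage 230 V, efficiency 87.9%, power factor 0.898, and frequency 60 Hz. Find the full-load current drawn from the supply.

P_out = 151 kW = 151000 W
P_in = P_out / η = 151000 / 0.879 = 171786 W
I_L = P_in / (√3·V_L·cosφ) = 171786 / (1.732 × 230 × 0.898) = 480 A

480 A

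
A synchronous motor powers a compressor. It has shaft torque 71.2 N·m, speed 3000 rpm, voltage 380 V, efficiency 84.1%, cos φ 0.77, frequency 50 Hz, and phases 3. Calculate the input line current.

52.5 A

ω = 2π×3000/60 = 314.2 rad/s; P_out = τω = 71.2 × 314.2 = 22371 W
P_in = P_out / η = 22371 / 0.841 = 26600 W
I_L = P_in / (√3·V_L·cosφ) = 26600 / (1.732 × 380 × 0.77) = 52.5 A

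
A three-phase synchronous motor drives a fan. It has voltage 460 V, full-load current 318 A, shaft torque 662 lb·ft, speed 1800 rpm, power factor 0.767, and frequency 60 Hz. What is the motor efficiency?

τ = 662 lb·ft × 1.356 = 897.7 N·m
ω = 2π × 1800/60 = 188.5 rad/s; P_out = τω = 897.7 × 188.5 = 169216 W
P_in = √3·V_L·I_L·cosφ = 1.732 × 460 × 318 × 0.767 = 194325 W
η = P_out / P_in = 169216 / 194325 = 0.871 = 87.1%

87.1 %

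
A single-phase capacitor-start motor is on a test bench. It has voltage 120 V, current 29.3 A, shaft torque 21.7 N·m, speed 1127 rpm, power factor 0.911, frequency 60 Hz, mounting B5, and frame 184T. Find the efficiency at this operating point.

80.0 %

ω = 2π × 1127/60 = 118 rad/s; P_out = τω = 21.7 × 118 = 2561 W
P_in = V·I·cosφ = 120 × 29.3 × 0.911 = 3203 W
η = P_out / P_in = 2561 / 3203 = 0.800 = 80.0%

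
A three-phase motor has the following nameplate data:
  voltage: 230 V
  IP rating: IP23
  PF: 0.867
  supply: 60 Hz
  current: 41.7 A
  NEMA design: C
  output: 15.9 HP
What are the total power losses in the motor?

P_in = √3·V·I·cosφ = 1.732×230×41.7×0.867 = 14402 W
P_out = 15.9×746 = 11861 W
Losses = P_in − P_out = 14402 − 11861 = 2541 W

2.54 kW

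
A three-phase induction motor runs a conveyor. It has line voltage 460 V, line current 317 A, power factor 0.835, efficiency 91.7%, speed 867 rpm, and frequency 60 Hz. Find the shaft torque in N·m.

P_in = √3·V·I·cosφ = 1.732 × 460 × 317 × 0.835 = 210888 W
P_out = η·P_in = 0.917 × 210888 = 193384 W
n = 867 rpm
ω = 2π×867/60 = 90.79 rad/s
τ = P_out/ω = 193384/90.79 = 2130 N·m

2130 N·m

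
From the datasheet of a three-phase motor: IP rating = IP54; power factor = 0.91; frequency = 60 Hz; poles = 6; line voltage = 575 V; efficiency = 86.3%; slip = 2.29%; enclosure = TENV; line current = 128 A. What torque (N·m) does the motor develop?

P_in = √3·V·I·cosφ = 1.732 × 575 × 128 × 0.91 = 116002 W
P_out = η·P_in = 0.863 × 116002 = 100110 W
n_s = 120×60/6 = 1200 rpm; n = 1200×(1−0.0229) = 1173 rpm
ω = 2π×1173/60 = 122.8 rad/s
τ = P_out/ω = 100110/122.8 = 815 N·m

815 N·m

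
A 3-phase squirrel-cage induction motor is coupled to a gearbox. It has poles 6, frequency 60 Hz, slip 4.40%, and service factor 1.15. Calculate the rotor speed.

n_s = 120f/p = 120×60/6 = 1200 rpm
n = n_s(1 − s) = 1200 × (1 − 0.044) = 1147 rpm

1147 rpm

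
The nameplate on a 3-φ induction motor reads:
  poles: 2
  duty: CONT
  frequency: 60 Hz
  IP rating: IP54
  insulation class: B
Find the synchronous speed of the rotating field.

n_s = 120f/p = 120×60/2 = 3600 rpm

3600 rpm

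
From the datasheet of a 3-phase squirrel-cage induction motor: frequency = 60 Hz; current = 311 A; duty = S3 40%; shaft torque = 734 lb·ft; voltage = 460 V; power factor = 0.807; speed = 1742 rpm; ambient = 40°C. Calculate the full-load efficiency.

τ = 734 lb·ft × 1.356 = 995.3 N·m
ω = 2π × 1742/60 = 182.4 rad/s; P_out = τω = 995.3 × 182.4 = 181543 W
P_in = √3·V_L·I_L·cosφ = 1.732 × 460 × 311 × 0.807 = 199958 W
η = P_out / P_in = 181543 / 199958 = 0.908 = 90.8%

90.8 %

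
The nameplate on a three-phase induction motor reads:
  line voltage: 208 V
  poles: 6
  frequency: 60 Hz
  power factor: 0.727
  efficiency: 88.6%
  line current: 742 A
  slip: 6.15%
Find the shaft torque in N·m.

P_in = √3·V·I·cosφ = 1.732 × 208 × 742 × 0.727 = 194334 W
P_out = η·P_in = 0.886 × 194334 = 172180 W
n_s = 120×60/6 = 1200 rpm; n = 1200×(1−0.0615) = 1126 rpm
ω = 2π×1126/60 = 117.9 rad/s
τ = P_out/ω = 172180/117.9 = 1460 N·m

1460 N·m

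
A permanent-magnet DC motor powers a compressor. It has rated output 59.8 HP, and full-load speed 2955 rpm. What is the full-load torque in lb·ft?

P_out = 59.8 × 746 = 44611 W
ω = 2π × 2955/60 = 309.4 rad/s
τ = P_out/ω = 44611/309.4 = 144.2 N·m
In lb·ft: 144.2/1.356 = 106 lb·ft

106 lb·ft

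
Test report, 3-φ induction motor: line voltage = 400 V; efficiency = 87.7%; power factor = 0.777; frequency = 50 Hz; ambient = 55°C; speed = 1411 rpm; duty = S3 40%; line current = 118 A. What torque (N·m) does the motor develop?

P_in = √3·V·I·cosφ = 1.732 × 400 × 118 × 0.777 = 63520 W
P_out = η·P_in = 0.877 × 63520 = 55707 W
n = 1411 rpm
ω = 2π×1411/60 = 147.8 rad/s
τ = P_out/ω = 55707/147.8 = 377 N·m

377 N·m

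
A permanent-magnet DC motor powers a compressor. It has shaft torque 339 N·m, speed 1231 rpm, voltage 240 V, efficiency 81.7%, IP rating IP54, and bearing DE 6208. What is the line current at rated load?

ω = 2π×1231/60 = 128.9 rad/s; P_out = τω = 339 × 128.9 = 43697 W
P_in = P_out / η = 43697 / 0.817 = 53485 W
I = P_in / V = 53485 / 240 = 223 A

223 A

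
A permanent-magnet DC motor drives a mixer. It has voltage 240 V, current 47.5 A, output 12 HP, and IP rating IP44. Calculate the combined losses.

2.45 kW

P_in = V·I = 240×47.5 = 11400 W
P_out = 12×746 = 8952 W
Losses = P_in − P_out = 11400 − 8952 = 2448 W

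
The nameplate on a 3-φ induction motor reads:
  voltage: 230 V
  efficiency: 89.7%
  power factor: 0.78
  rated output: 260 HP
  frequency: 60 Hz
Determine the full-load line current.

696 A

P_out = 260 × 746 = 193960 W
P_in = P_out / η = 193960 / 0.897 = 216232 W
I_L = P_in / (√3·V_L·cosφ) = 216232 / (1.732 × 230 × 0.78) = 696 A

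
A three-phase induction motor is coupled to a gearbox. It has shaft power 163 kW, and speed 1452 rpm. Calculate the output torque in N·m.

ω = 2π × 1452/60 = 152.1 rad/s
τ = P/ω = 163000/152.1 = 1070 N·m

1070 N·m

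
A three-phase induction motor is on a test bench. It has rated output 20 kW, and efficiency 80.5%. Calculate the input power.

P_out = 20000 W
P_in = P_out/η = 20000/0.805 = 24845 W = 24.8 kW

24.8 kW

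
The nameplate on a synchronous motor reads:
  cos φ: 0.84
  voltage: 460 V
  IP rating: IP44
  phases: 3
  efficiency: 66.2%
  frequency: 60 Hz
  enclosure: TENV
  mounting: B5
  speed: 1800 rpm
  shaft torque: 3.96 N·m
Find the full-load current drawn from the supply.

ω = 2π×1800/60 = 188.5 rad/s; P_out = τω = 3.96 × 188.5 = 746 W
P_in = P_out / η = 746 / 0.662 = 1127 W
I_L = P_in / (√3·V_L·cosφ) = 1127 / (1.732 × 460 × 0.84) = 1.68 A

1.68 A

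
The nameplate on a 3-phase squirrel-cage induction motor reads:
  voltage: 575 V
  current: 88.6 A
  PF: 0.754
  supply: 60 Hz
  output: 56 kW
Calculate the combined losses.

P_in = √3·V·I·cosφ = 1.732×575×88.6×0.754 = 66531 W
P_out = 56000 W
Losses = P_in − P_out = 66531 − 56000 = 10531 W

10500 W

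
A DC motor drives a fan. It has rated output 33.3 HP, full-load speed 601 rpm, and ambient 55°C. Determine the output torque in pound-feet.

291 lb·ft

P_out = 33.3 × 746 = 24842 W
ω = 2π × 601/60 = 62.94 rad/s
τ = P_out/ω = 24842/62.94 = 394.7 N·m
In lb·ft: 394.7/1.356 = 291 lb·ft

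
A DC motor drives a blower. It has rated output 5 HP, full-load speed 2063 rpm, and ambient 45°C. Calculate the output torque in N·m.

17.3 N·m

P_out = 5 × 746 = 3730 W
ω = 2π × 2063/60 = 216 rad/s
τ = P_out/ω = 3730/216 = 17.3 N·m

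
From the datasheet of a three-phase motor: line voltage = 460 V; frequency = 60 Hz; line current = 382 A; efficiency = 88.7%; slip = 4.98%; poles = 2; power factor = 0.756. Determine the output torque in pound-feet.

P_in = √3·V·I·cosφ = 1.732 × 460 × 382 × 0.756 = 230086 W
P_out = η·P_in = 0.887 × 230086 = 204086 W
n_s = 120×60/2 = 3600 rpm; n = 3600×(1−0.0498) = 3421 rpm
ω = 2π×3421/60 = 358.2 rad/s
τ = P_out/ω = 204086/358.2 = 569.8 N·m
In lb·ft: 569.8/1.356 = 420 lb·ft

420 lb·ft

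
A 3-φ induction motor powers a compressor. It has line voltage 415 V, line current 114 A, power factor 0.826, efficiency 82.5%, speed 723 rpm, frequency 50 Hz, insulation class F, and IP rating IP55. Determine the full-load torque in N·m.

P_in = √3·V·I·cosφ = 1.732 × 415 × 114 × 0.826 = 67683 W
P_out = η·P_in = 0.825 × 67683 = 55838 W
n = 723 rpm
ω = 2π×723/60 = 75.71 rad/s
τ = P_out/ω = 55838/75.71 = 738 N·m

738 N·m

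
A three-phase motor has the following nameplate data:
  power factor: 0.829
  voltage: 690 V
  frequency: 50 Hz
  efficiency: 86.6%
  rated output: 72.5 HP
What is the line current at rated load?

63 A

P_out = 72.5 × 746 = 54085 W
P_in = P_out / η = 54085 / 0.866 = 62454 W
I_L = P_in / (√3·V_L·cosφ) = 62454 / (1.732 × 690 × 0.829) = 63 A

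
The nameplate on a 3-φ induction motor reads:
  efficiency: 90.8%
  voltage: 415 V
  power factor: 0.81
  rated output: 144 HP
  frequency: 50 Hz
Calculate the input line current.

P_out = 144 × 746 = 107424 W
P_in = P_out / η = 107424 / 0.908 = 118308 W
I_L = P_in / (√3·V_L·cosφ) = 118308 / (1.732 × 415 × 0.81) = 203 A

203 A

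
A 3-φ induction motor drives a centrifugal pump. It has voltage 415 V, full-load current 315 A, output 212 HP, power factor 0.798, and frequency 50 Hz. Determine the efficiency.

87.5 %

P_out = 212 × 746 = 158152 W
P_in = √3·V_L·I_L·cosφ = 1.732 × 415 × 315 × 0.798 = 180680 W
η = P_out / P_in = 158152 / 180680 = 0.875 = 87.5%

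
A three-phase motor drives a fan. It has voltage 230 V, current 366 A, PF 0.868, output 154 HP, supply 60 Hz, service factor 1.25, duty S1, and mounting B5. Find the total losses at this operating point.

P_in = √3·V·I·cosφ = 1.732×230×366×0.868 = 126554 W
P_out = 154×746 = 114884 W
Losses = P_in − P_out = 126554 − 114884 = 11670 W

11700 W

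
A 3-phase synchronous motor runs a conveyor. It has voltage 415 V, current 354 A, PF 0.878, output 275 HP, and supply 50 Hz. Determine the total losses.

18300 W

P_in = √3·V·I·cosφ = 1.732×415×354×0.878 = 223405 W
P_out = 275×746 = 205150 W
Losses = P_in − P_out = 223405 − 205150 = 18255 W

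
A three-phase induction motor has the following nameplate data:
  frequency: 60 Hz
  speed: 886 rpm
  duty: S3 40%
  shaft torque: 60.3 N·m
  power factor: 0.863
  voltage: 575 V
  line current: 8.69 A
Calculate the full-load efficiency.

74.9 %

ω = 2π × 886/60 = 92.78 rad/s; P_out = τω = 60.3 × 92.78 = 5595 W
P_in = √3·V_L·I_L·cosφ = 1.732 × 575 × 8.69 × 0.863 = 7469 W
η = P_out / P_in = 5595 / 7469 = 0.749 = 74.9%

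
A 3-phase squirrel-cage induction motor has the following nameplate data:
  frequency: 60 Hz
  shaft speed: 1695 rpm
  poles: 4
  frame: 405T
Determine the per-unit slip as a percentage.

5.83 %

n_s = 120f/p = 120×60/4 = 1800 rpm
s = (n_s − n)/n_s = (1800 − 1695)/1800 = 0.0583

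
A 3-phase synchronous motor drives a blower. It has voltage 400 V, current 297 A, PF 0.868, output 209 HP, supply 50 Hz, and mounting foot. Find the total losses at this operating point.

P_in = √3·V·I·cosφ = 1.732×400×297×0.868 = 178601 W
P_out = 209×746 = 155914 W
Losses = P_in − P_out = 178601 − 155914 = 22687 W

22.7 kW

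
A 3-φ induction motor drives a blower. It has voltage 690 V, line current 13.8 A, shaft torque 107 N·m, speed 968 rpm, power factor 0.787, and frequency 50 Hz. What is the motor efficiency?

ω = 2π × 968/60 = 101.4 rad/s; P_out = τω = 107 × 101.4 = 10850 W
P_in = √3·V_L·I_L·cosφ = 1.732 × 690 × 13.8 × 0.787 = 12979 W
η = P_out / P_in = 10850 / 12979 = 0.836 = 83.6%

83.6 %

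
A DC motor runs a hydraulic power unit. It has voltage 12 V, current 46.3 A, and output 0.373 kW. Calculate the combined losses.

P_in = V·I = 12×46.3 = 556 W
P_out = 373 W
Losses = P_in − P_out = 556 − 373 = 183 W

183 W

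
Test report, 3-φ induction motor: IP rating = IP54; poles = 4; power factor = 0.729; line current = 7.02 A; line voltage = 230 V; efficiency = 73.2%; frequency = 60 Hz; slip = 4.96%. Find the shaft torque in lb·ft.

6.14 lb·ft

P_in = √3·V·I·cosφ = 1.732 × 230 × 7.02 × 0.729 = 2039 W
P_out = η·P_in = 0.732 × 2039 = 1493 W
n_s = 120×60/4 = 1800 rpm; n = 1800×(1−0.0496) = 1711 rpm
ω = 2π×1711/60 = 179.2 rad/s
τ = P_out/ω = 1493/179.2 = 8.331 N·m
In lb·ft: 8.331/1.356 = 6.14 lb·ft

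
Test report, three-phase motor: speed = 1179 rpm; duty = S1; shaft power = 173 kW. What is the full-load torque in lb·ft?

1030 lb·ft

ω = 2π × 1179/60 = 123.5 rad/s
τ = P/ω = 173000/123.5 = 1401 N·m
In lb·ft: 1401/1.356 = 1030 lb·ft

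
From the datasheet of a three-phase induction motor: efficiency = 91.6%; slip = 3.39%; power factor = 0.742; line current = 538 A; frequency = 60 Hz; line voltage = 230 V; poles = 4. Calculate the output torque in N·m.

800 N·m

P_in = √3·V·I·cosφ = 1.732 × 230 × 538 × 0.742 = 159024 W
P_out = η·P_in = 0.916 × 159024 = 145666 W
n_s = 120×60/4 = 1800 rpm; n = 1800×(1−0.0339) = 1739 rpm
ω = 2π×1739/60 = 182.1 rad/s
τ = P_out/ω = 145666/182.1 = 800 N·m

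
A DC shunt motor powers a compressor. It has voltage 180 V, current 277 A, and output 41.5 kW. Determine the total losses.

8360 W

P_in = V·I = 180×277 = 49860 W
P_out = 41500 W
Losses = P_in − P_out = 49860 − 41500 = 8360 W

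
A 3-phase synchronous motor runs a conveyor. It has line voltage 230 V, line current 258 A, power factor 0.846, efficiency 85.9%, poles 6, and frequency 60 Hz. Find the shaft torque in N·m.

594 N·m

P_in = √3·V·I·cosφ = 1.732 × 230 × 258 × 0.846 = 86949 W
P_out = η·P_in = 0.859 × 86949 = 74689 W
n = n_s = 120×60/6 = 1200 rpm (synchronous)
ω = 2π×1200/60 = 125.7 rad/s
τ = P_out/ω = 74689/125.7 = 594 N·m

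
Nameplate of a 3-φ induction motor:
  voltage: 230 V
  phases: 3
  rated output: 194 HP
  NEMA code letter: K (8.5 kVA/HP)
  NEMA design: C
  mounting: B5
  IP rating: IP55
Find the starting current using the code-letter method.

S_LR = 8.5 × 194 = 1649 kVA
I_LR = S_LR/(√3·V_L) = 1649000/(1.732×230) = 4140 A

4140 A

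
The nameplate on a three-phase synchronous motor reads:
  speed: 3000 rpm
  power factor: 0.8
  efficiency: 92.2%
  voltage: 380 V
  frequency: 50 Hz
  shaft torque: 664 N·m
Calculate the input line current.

430 A

ω = 2π×3000/60 = 314.2 rad/s; P_out = τω = 664 × 314.2 = 208629 W
P_in = P_out / η = 208629 / 0.922 = 226279 W
I_L = P_in / (√3·V_L·cosφ) = 226279 / (1.732 × 380 × 0.8) = 430 A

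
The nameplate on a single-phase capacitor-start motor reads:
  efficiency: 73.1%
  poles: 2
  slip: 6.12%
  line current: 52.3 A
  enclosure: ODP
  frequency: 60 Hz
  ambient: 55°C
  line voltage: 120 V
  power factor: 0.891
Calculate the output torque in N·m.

11.5 N·m

P_in = V·I·cosφ = 120 × 52.3 × 0.891 = 5592 W
P_out = η·P_in = 0.731 × 5592 = 4088 W
n_s = 120×60/2 = 3600 rpm; n = 3600×(1−0.0612) = 3380 rpm
ω = 2π×3380/60 = 354 rad/s
τ = P_out/ω = 4088/354 = 11.5 N·m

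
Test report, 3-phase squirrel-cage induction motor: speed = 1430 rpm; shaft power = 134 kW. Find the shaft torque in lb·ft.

660 lb·ft

ω = 2π × 1430/60 = 149.7 rad/s
τ = P/ω = 134000/149.7 = 895.1 N·m
In lb·ft: 895.1/1.356 = 660 lb·ft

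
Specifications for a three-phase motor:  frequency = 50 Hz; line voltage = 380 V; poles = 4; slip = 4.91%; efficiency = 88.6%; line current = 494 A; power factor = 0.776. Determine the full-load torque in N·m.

P_in = √3·V·I·cosφ = 1.732 × 380 × 494 × 0.776 = 252302 W
P_out = η·P_in = 0.886 × 252302 = 223540 W
n_s = 120×50/4 = 1500 rpm; n = 1500×(1−0.0491) = 1426 rpm
ω = 2π×1426/60 = 149.3 rad/s
τ = P_out/ω = 223540/149.3 = 1500 N·m

1500 N·m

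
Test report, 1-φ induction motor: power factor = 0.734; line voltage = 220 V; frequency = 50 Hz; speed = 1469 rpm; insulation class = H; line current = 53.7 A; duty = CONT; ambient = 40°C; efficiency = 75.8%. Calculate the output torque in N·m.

42.7 N·m

P_in = V·I·cosφ = 220 × 53.7 × 0.734 = 8671 W
P_out = η·P_in = 0.758 × 8671 = 6573 W
n = 1469 rpm
ω = 2π×1469/60 = 153.8 rad/s
τ = P_out/ω = 6573/153.8 = 42.7 N·m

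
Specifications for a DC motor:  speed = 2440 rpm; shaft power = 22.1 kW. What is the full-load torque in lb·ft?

ω = 2π × 2440/60 = 255.5 rad/s
τ = P/ω = 22100/255.5 = 86.5 N·m
In lb·ft: 86.5/1.356 = 63.8 lb·ft

63.8 lb·ft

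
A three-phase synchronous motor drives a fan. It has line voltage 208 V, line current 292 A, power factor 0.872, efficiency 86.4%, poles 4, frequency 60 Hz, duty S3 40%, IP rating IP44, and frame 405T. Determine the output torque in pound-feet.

310 lb·ft

P_in = √3·V·I·cosφ = 1.732 × 208 × 292 × 0.872 = 91730 W
P_out = η·P_in = 0.864 × 91730 = 79255 W
n = n_s = 120×60/4 = 1800 rpm (synchronous)
ω = 2π×1800/60 = 188.5 rad/s
τ = P_out/ω = 79255/188.5 = 420.5 N·m
In lb·ft: 420.5/1.356 = 310 lb·ft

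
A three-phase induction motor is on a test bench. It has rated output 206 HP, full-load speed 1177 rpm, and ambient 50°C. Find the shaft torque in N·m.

P_out = 206 × 746 = 153676 W
ω = 2π × 1177/60 = 123.3 rad/s
τ = P_out/ω = 153676/123.3 = 1250 N·m

1250 N·m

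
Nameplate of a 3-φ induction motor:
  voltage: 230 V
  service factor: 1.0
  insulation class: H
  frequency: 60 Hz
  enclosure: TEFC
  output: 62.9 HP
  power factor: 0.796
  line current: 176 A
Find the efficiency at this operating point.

P_out = 62.9 × 746 = 46923 W
P_in = √3·V_L·I_L·cosφ = 1.732 × 230 × 176 × 0.796 = 55809 W
η = P_out / P_in = 46923 / 55809 = 0.841 = 84.1%

84.1 %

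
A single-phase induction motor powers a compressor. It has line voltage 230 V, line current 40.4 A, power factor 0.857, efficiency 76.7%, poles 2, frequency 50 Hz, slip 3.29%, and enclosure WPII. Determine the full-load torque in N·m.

20.1 N·m

P_in = V·I·cosφ = 230 × 40.4 × 0.857 = 7963 W
P_out = η·P_in = 0.767 × 7963 = 6108 W
n_s = 120×50/2 = 3000 rpm; n = 3000×(1−0.0329) = 2901 rpm
ω = 2π×2901/60 = 303.8 rad/s
τ = P_out/ω = 6108/303.8 = 20.1 N·m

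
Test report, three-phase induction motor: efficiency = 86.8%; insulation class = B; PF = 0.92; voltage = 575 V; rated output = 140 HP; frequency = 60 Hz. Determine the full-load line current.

P_out = 140 × 746 = 104440 W
P_in = P_out / η = 104440 / 0.868 = 120323 W
I_L = P_in / (√3·V_L·cosφ) = 120323 / (1.732 × 575 × 0.92) = 131 A

131 A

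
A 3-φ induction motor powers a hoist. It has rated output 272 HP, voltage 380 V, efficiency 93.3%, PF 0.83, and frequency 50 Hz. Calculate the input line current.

P_out = 272 × 746 = 202912 W
P_in = P_out / η = 202912 / 0.933 = 217483 W
I_L = P_in / (√3·V_L·cosφ) = 217483 / (1.732 × 380 × 0.83) = 398 A

398 A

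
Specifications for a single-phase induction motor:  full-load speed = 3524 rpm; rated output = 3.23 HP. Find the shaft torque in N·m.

6.53 N·m

P_out = 3.23 × 746 = 2410 W
ω = 2π × 3524/60 = 369 rad/s
τ = P_out/ω = 2410/369 = 6.53 N·m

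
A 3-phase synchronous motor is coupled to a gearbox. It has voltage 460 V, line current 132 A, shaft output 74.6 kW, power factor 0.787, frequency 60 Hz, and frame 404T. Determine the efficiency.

90.1 %

P_out = 74.6 kW = 74600 W
P_in = √3·V_L·I_L·cosφ = 1.732 × 460 × 132 × 0.787 = 82766 W
η = P_out / P_in = 74600 / 82766 = 0.901 = 90.1%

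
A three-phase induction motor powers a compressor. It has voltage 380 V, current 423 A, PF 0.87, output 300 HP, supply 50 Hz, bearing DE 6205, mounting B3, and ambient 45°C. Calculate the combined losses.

18400 W

P_in = √3·V·I·cosφ = 1.732×380×423×0.87 = 242209 W
P_out = 300×746 = 223800 W
Losses = P_in − P_out = 242209 − 223800 = 18409 W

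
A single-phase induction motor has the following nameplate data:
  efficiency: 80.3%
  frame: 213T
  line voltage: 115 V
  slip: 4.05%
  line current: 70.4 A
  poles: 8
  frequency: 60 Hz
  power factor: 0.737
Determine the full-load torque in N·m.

53 N·m

P_in = V·I·cosφ = 115 × 70.4 × 0.737 = 5967 W
P_out = η·P_in = 0.803 × 5967 = 4792 W
n_s = 120×60/8 = 900 rpm; n = 900×(1−0.0405) = 864 rpm
ω = 2π×864/60 = 90.48 rad/s
τ = P_out/ω = 4792/90.48 = 53 N·m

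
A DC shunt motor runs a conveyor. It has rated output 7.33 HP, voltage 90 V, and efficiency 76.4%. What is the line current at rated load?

79.5 A

P_out = 7.33 × 746 = 5468 W
P_in = P_out / η = 5468 / 0.764 = 7157 W
I = P_in / V = 7157 / 90 = 79.5 A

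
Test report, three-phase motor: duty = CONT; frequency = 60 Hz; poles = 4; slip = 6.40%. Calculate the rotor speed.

1685 rpm

n_s = 120f/p = 120×60/4 = 1800 rpm
n = n_s(1 − s) = 1800 × (1 − 0.064) = 1685 rpm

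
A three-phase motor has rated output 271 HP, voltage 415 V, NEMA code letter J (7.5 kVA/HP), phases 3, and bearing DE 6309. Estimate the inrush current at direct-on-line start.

2830 A

S_LR = 7.5 × 271 = 2032.5 kVA
I_LR = S_LR/(√3·V_L) = 2032500/(1.732×415) = 2830 A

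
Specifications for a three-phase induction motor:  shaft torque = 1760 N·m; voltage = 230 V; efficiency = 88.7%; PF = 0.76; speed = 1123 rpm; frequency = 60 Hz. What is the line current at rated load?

ω = 2π×1123/60 = 117.6 rad/s; P_out = τω = 1760 × 117.6 = 206976 W
P_in = P_out / η = 206976 / 0.887 = 233344 W
I_L = P_in / (√3·V_L·cosφ) = 233344 / (1.732 × 230 × 0.76) = 771 A

771 A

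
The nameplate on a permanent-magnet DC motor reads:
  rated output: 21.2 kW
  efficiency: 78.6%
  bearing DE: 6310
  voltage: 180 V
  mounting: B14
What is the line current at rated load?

P_out = 21.2 kW = 21200 W
P_in = P_out / η = 21200 / 0.786 = 26972 W
I = P_in / V = 26972 / 180 = 150 A

150 A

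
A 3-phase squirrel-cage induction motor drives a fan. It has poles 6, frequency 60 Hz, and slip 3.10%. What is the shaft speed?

n_s = 120f/p = 120×60/6 = 1200 rpm
n = n_s(1 − s) = 1200 × (1 − 0.031) = 1163 rpm

1163 rpm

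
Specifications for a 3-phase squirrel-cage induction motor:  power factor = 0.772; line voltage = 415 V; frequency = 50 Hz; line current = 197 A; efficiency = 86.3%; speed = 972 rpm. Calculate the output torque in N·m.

P_in = √3·V·I·cosφ = 1.732 × 415 × 197 × 0.772 = 109315 W
P_out = η·P_in = 0.863 × 109315 = 94339 W
n = 972 rpm
ω = 2π×972/60 = 101.8 rad/s
τ = P_out/ω = 94339/101.8 = 927 N·m

927 N·m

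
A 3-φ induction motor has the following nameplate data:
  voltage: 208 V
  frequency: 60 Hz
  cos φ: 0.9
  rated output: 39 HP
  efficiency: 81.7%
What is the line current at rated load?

P_out = 39 × 746 = 29094 W
P_in = P_out / η = 29094 / 0.817 = 35611 W
I_L = P_in / (√3·V_L·cosφ) = 35611 / (1.732 × 208 × 0.9) = 110 A

110 A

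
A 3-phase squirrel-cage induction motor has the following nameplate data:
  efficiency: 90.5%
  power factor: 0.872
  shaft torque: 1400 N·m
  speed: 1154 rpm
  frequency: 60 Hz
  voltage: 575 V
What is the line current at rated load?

215 A

ω = 2π×1154/60 = 120.8 rad/s; P_out = τω = 1400 × 120.8 = 169120 W
P_in = P_out / η = 169120 / 0.905 = 186873 W
I_L = P_in / (√3·V_L·cosφ) = 186873 / (1.732 × 575 × 0.872) = 215 A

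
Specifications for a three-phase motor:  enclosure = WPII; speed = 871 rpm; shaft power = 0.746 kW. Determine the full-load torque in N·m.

ω = 2π × 871/60 = 91.21 rad/s
τ = P/ω = 746/91.21 = 8.18 N·m

8.18 N·m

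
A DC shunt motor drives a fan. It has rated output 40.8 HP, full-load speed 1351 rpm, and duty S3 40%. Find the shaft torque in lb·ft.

P_out = 40.8 × 746 = 30437 W
ω = 2π × 1351/60 = 141.5 rad/s
τ = P_out/ω = 30437/141.5 = 215.1 N·m
In lb·ft: 215.1/1.356 = 159 lb·ft

159 lb·ft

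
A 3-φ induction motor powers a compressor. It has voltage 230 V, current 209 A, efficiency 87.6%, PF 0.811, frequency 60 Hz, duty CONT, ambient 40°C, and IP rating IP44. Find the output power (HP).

P_in = √3·V·I·cosφ = 1.732 × 230 × 209 × 0.811 = 67522 W
P_out = η·P_in = 0.876 × 67522 = 59149 W
= 59149/746 = 79.3 HP

79.3 HP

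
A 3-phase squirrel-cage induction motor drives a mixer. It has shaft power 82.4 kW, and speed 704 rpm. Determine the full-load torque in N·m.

1120 N·m

ω = 2π × 704/60 = 73.72 rad/s
τ = P/ω = 82400/73.72 = 1120 N·m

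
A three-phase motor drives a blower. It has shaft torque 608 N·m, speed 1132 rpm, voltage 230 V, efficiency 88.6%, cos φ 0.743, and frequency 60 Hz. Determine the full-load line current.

275 A

ω = 2π×1132/60 = 118.5 rad/s; P_out = τω = 608 × 118.5 = 72048 W
P_in = P_out / η = 72048 / 0.886 = 81318 W
I_L = P_in / (√3·V_L·cosφ) = 81318 / (1.732 × 230 × 0.743) = 275 A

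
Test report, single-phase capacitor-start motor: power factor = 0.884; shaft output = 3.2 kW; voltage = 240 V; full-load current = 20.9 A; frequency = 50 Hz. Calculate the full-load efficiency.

P_out = 3.2 kW = 3200 W
P_in = V·I·cosφ = 240 × 20.9 × 0.884 = 4434 W
η = P_out / P_in = 3200 / 4434 = 0.722 = 72.2%

72.2 %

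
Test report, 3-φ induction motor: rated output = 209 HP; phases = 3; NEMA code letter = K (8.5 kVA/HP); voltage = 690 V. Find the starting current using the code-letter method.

1490 A

S_LR = 8.5 × 209 = 1776.5 kVA
I_LR = S_LR/(√3·V_L) = 1776500/(1.732×690) = 1490 A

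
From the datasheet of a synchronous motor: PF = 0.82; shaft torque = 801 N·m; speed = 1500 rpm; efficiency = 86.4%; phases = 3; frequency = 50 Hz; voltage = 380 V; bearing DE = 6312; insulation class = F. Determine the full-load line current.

ω = 2π×1500/60 = 157.1 rad/s; P_out = τω = 801 × 157.1 = 125837 W
P_in = P_out / η = 125837 / 0.864 = 145645 W
I_L = P_in / (√3·V_L·cosφ) = 145645 / (1.732 × 380 × 0.82) = 270 A

270 A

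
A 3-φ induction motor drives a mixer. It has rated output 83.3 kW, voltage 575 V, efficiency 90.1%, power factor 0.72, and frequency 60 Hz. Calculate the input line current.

P_out = 83.3 kW = 83300 W
P_in = P_out / η = 83300 / 0.901 = 92453 W
I_L = P_in / (√3·V_L·cosφ) = 92453 / (1.732 × 575 × 0.72) = 129 A

129 A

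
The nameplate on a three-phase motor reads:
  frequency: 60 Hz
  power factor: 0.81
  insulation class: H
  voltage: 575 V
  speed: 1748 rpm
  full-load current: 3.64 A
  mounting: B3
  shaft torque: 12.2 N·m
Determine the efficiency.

76.1 %

ω = 2π × 1748/60 = 183.1 rad/s; P_out = τω = 12.2 × 183.1 = 2234 W
P_in = √3·V_L·I_L·cosφ = 1.732 × 575 × 3.64 × 0.81 = 2936 W
η = P_out / P_in = 2234 / 2936 = 0.761 = 76.1%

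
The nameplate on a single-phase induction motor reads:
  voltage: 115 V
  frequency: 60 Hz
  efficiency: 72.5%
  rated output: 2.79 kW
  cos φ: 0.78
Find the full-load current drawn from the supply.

42.9 A

P_out = 2.79 kW = 2790 W
P_in = P_out / η = 2790 / 0.725 = 3848 W
I = P_in / (V·cosφ) = 3848 / (115 × 0.78) = 42.9 A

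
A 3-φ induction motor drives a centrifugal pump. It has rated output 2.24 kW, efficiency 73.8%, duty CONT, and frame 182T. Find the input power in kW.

P_out = 2240 W
P_in = P_out/η = 2240/0.738 = 3035 W = 3.04 kW

3.04 kW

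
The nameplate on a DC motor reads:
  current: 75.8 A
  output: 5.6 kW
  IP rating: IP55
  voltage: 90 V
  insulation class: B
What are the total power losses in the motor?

P_in = V·I = 90×75.8 = 6822 W
P_out = 5600 W
Losses = P_in − P_out = 6822 − 5600 = 1222 W

1220 W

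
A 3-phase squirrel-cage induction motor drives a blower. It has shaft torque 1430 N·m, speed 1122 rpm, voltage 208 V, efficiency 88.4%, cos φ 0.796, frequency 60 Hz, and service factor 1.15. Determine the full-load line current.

663 A

ω = 2π×1122/60 = 117.5 rad/s; P_out = τω = 1430 × 117.5 = 168025 W
P_in = P_out / η = 168025 / 0.884 = 190074 W
I_L = P_in / (√3·V_L·cosφ) = 190074 / (1.732 × 208 × 0.796) = 663 A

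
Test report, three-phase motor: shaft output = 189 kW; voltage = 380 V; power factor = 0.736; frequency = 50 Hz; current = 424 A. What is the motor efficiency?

92.0 %

P_out = 189 kW = 189000 W
P_in = √3·V_L·I_L·cosφ = 1.732 × 380 × 424 × 0.736 = 205388 W
η = P_out / P_in = 189000 / 205388 = 0.920 = 92.0%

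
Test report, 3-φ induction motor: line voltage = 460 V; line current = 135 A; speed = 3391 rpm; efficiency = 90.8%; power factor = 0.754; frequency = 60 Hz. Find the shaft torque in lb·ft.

P_in = √3·V·I·cosφ = 1.732 × 460 × 135 × 0.754 = 81098 W
P_out = η·P_in = 0.908 × 81098 = 73637 W
n = 3391 rpm
ω = 2π×3391/60 = 355.1 rad/s
τ = P_out/ω = 73637/355.1 = 207.4 N·m
In lb·ft: 207.4/1.356 = 153 lb·ft

153 lb·ft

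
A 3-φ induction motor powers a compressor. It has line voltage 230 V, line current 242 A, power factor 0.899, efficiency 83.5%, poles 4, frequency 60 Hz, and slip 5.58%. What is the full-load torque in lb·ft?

300 lb·ft

P_in = √3·V·I·cosφ = 1.732 × 230 × 242 × 0.899 = 86666 W
P_out = η·P_in = 0.835 × 86666 = 72366 W
n_s = 120×60/4 = 1800 rpm; n = 1800×(1−0.0558) = 1700 rpm
ω = 2π×1700/60 = 178 rad/s
τ = P_out/ω = 72366/178 = 406.6 N·m
In lb·ft: 406.6/1.356 = 300 lb·ft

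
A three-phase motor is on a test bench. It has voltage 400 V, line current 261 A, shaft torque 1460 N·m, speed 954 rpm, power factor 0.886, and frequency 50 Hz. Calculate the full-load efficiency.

91.0 %

ω = 2π × 954/60 = 99.9 rad/s; P_out = τω = 1460 × 99.9 = 145854 W
P_in = √3·V_L·I_L·cosφ = 1.732 × 400 × 261 × 0.886 = 160207 W
η = P_out / P_in = 145854 / 160207 = 0.910 = 91.0%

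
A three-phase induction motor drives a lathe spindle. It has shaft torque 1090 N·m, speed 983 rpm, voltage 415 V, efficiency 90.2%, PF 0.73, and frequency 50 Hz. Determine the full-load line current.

ω = 2π×983/60 = 102.9 rad/s; P_out = τω = 1090 × 102.9 = 112161 W
P_in = P_out / η = 112161 / 0.902 = 124347 W
I_L = P_in / (√3·V_L·cosφ) = 124347 / (1.732 × 415 × 0.73) = 237 A

237 A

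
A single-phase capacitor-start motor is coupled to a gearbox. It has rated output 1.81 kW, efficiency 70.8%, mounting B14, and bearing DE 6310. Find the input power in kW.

2.56 kW

P_out = 1810 W
P_in = P_out/η = 1810/0.708 = 2556 W = 2.56 kW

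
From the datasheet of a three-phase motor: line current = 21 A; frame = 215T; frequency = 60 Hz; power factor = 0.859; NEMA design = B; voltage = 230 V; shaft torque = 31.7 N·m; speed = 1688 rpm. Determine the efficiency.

78.0 %

ω = 2π × 1688/60 = 176.8 rad/s; P_out = τω = 31.7 × 176.8 = 5605 W
P_in = √3·V_L·I_L·cosφ = 1.732 × 230 × 21 × 0.859 = 7186 W
η = P_out / P_in = 5605 / 7186 = 0.780 = 78.0%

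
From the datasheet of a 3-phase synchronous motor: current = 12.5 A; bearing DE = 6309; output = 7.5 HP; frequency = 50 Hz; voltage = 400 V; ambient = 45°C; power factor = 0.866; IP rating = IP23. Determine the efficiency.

74.6 %

P_out = 7.5 × 746 = 5595 W
P_in = √3·V_L·I_L·cosφ = 1.732 × 400 × 12.5 × 0.866 = 7500 W
η = P_out / P_in = 5595 / 7500 = 0.746 = 74.6%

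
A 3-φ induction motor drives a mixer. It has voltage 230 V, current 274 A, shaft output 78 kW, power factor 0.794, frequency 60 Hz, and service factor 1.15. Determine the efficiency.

90.0 %

P_out = 78 kW = 78000 W
P_in = √3·V_L·I_L·cosφ = 1.732 × 230 × 274 × 0.794 = 86666 W
η = P_out / P_in = 78000 / 86666 = 0.900 = 90.0%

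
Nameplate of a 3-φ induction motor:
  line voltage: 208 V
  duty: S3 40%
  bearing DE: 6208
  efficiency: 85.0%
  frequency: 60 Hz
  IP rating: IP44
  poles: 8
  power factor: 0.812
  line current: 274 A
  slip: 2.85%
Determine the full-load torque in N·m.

P_in = √3·V·I·cosφ = 1.732 × 208 × 274 × 0.812 = 80153 W
P_out = η·P_in = 0.85 × 80153 = 68130 W
n_s = 120×60/8 = 900 rpm; n = 900×(1−0.0285) = 874 rpm
ω = 2π×874/60 = 91.53 rad/s
τ = P_out/ω = 68130/91.53 = 744 N·m

744 N·m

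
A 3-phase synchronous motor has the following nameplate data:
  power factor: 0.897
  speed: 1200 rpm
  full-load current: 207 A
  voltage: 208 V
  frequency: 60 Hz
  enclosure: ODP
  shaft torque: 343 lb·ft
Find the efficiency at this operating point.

87.4 %

τ = 343 lb·ft × 1.356 = 465.1 N·m
ω = 2π × 1200/60 = 125.7 rad/s; P_out = τω = 465.1 × 125.7 = 58463 W
P_in = √3·V_L·I_L·cosφ = 1.732 × 208 × 207 × 0.897 = 66892 W
η = P_out / P_in = 58463 / 66892 = 0.874 = 87.4%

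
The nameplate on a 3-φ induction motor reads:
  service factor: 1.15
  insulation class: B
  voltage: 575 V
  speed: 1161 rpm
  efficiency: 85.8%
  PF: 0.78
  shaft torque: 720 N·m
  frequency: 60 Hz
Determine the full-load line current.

131 A

ω = 2π×1161/60 = 121.6 rad/s; P_out = τω = 720 × 121.6 = 87552 W
P_in = P_out / η = 87552 / 0.858 = 102042 W
I_L = P_in / (√3·V_L·cosφ) = 102042 / (1.732 × 575 × 0.78) = 131 A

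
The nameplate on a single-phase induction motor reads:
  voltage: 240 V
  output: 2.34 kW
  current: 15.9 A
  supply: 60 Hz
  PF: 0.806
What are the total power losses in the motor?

P_in = V·I·cosφ = 240×15.9×0.806 = 3076 W
P_out = 2340 W
Losses = P_in − P_out = 3076 − 2340 = 736 W

736 W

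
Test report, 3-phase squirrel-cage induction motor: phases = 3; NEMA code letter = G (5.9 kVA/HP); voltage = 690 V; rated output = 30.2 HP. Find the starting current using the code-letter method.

149 A

S_LR = 5.9 × 30.2 = 178.18 kVA
I_LR = S_LR/(√3·V_L) = 178180/(1.732×690) = 149 A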